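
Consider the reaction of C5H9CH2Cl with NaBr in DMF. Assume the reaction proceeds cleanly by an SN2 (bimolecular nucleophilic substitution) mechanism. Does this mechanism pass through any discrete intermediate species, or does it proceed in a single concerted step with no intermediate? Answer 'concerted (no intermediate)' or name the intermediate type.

concerted (no intermediate)

The bromide nucleophile donates a lone pair from Br to the α-carbon in a backside attack; simultaneously the C–Cl σ-bond breaks and both of its electrons leave with Cl⁻. One concerted step with inversion of configuration.
All bond changes occur in one transition state; no discrete intermediate is formed.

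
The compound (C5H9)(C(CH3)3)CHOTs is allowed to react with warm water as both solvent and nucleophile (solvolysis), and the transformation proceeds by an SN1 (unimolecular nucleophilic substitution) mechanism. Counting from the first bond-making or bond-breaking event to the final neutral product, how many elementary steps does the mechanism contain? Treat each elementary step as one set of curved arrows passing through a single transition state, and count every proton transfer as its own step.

Step 1: The C–O bond breaks with both electrons going to the tosylate; TsO⁻ leaves and a secondary carbocation remains.
Step 2: A hydride (H with its bonding pair) migrates from the adjacent cyclopentyl carbon to the cationic centre — a 1,2-hydride shift — upgrading the secondary cation to a tertiary one.
Step 3: A lone pair on the oxygen of H2O attacks the carbocation, forming a new C–O σ-bond and an oxonium ion.
Step 4: A second solvent molecule removes the proton on oxygen, giving the neutral alcohol product.
Total: 4 elementary steps.

4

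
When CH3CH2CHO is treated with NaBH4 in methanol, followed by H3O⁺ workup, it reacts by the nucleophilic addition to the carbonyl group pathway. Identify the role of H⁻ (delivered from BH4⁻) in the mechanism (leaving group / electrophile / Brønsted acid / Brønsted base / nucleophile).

nucleophile

Step 1: H⁻ (delivered from BH4⁻) attacks the sp² carbonyl carbon; the C=O π bond breaks and the electrons end up as a lone pair on the alkoxide oxygen of the tetrahedral intermediate.
H⁻ (delivered from BH4⁻) donates an electron pair to form a new σ-bond to carbon — it is the nucleophile.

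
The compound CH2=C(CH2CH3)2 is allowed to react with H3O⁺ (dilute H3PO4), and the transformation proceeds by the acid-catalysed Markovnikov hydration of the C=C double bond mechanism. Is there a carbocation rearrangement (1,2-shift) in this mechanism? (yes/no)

no

The first-formed carbocation is tertiary.
No single 1,2-shift to an adjacent carbon would produce a more-substituted cation than the one already present, so no rearrangement occurs.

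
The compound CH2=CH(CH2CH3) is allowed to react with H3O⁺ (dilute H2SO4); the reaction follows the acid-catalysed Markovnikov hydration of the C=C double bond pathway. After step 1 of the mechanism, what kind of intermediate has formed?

secondary carbocation

Step 1: Electrophilic addition begins with the π(C=C) electrons forming a bond to the proton of H3O⁺. Following Markovnikov's rule, the resulting cation is secondary. H2O is released.
After step 1 the species present is a secondary carbocation.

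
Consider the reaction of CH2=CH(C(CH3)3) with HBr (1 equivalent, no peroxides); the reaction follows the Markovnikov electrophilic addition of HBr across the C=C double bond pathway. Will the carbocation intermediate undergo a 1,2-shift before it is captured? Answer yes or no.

The first-formed carbocation is secondary.
The adjacent tert-butyl carbon has no hydrogen but bears methyl groups; migration of one methyl with its bonding pair (a 1,2-methyl shift) places the charge on a tertiary centre.
Tertiary is more stable than secondary, so the shift occurs.

yes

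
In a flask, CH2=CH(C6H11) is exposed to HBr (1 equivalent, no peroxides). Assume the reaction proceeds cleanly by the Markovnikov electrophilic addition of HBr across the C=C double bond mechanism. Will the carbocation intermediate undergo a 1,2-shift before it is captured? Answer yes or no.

yes

The first-formed carbocation is secondary.
The adjacent cyclohexyl carbon already bears 2 other carbon substituents and has a hydrogen to migrate; after a 1,2-hydride shift from that carbon the positive charge sits on a tertiary centre.
Tertiary is more stable than secondary, so the shift occurs.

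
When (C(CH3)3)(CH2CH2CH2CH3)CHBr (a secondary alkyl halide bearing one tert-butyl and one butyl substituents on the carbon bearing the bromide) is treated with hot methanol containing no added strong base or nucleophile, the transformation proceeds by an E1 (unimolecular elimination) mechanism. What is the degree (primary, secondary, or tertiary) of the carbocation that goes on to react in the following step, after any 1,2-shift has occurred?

tertiary

Step 1: The C–Br bond breaks with both electrons going to the bromide; Br⁻ leaves and a secondary carbocation remains.
Step 2: Carbocation rearrangement: a 1,2-methyl shift from the adjacent tert-butyl carbon converts the initially-formed secondary cation into the more stable tertiary cation.
The cation rearranges from secondary to tertiary via a 1,2-methyl shift from the adjacent tert-butyl carbon; the tertiary cation is what reacts next.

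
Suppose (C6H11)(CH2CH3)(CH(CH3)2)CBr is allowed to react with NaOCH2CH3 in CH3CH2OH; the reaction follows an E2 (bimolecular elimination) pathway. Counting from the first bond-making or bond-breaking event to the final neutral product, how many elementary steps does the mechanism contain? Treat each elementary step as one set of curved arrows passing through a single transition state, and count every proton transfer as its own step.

Step 1: In one step, CH3CH2O⁻ pulls off a β-proton, the C–Br bond cleaves, and a C=C double bond forms between the α- and β-carbons (E2, anti elimination).
Total: 1 elementary step.

1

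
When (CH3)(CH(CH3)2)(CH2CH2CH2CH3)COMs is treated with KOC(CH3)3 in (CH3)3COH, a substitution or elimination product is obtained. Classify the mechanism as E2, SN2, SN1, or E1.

E2

Conditions: a strong/bulky base with a tertiary substrate bearing a β-hydrogen.
These conditions are the textbook signature of the E2 pathway.
A strong (often hindered) base removes a β-H in concert with loss of the leaving group — bimolecular elimination.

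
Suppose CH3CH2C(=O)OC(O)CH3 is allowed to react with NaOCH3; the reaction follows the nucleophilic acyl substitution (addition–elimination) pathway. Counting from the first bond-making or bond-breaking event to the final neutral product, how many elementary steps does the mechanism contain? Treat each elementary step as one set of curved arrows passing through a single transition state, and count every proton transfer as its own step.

2

Step 1: Nucleophilic addition of CH3O⁻ to the acyl carbon breaks the π(C=O) bond and yields a tetrahedral, anionic intermediate.
Step 2: Elimination step: re-formation of the carbonyl π bond drives out CH3CO2⁻, giving the new acyl compound.
Total: 2 elementary steps.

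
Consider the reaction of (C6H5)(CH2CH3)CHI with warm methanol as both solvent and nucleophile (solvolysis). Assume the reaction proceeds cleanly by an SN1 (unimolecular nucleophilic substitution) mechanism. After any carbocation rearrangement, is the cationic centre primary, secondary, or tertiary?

Step 1: Rate-determining heterolysis of the C–I bond gives I⁻ and a secondary carbocation.
No single 1,2-shift to an adjacent carbon would give a more-substituted cation, so no rearrangement occurs.

secondary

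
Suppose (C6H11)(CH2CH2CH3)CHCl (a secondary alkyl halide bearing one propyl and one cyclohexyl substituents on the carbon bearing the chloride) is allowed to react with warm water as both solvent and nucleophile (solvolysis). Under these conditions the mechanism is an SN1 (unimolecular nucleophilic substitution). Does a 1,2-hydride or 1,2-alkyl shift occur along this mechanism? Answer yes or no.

The first-formed carbocation is secondary.
The adjacent cyclohexyl carbon already bears 2 other carbon substituents and has a hydrogen to migrate; after a 1,2-hydride shift from that carbon the positive charge sits on a tertiary centre.
Tertiary is more stable than secondary, so the shift occurs.

yes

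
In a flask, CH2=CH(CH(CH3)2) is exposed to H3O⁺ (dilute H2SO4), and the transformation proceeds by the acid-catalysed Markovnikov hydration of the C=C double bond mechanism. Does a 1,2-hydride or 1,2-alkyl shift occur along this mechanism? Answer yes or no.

yes

The first-formed carbocation is secondary.
The adjacent isopropyl carbon already bears 2 other carbon substituents and has a hydrogen to migrate; after a 1,2-hydride shift from that carbon the positive charge sits on a tertiary centre.
Tertiary is more stable than secondary, so the shift occurs.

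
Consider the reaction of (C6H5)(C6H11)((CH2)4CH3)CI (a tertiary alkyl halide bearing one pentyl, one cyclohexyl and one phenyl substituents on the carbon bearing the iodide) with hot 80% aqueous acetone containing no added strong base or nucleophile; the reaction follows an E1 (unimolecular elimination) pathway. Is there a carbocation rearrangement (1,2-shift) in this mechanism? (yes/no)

no

The first-formed carbocation is tertiary.
No single 1,2-shift to an adjacent carbon would produce a more-substituted cation than the one already present, so no rearrangement occurs.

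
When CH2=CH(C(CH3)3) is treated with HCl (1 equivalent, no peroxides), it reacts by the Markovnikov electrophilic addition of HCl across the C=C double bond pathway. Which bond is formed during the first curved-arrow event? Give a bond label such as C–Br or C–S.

C–H

Step 1: Electrophilic addition begins with the π(C=C) electrons forming a bond to the proton of HCl. Following Markovnikov's rule, the resulting cation is secondary. The H–Cl bond breaks heterolytically, releasing Cl⁻.
The bond formed in this step is the C–H bond.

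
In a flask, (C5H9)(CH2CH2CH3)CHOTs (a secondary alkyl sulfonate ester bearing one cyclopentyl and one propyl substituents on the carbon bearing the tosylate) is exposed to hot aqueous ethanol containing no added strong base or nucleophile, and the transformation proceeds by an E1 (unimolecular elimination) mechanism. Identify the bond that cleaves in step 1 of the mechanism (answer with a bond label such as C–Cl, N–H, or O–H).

C–O

Step 1: Ionisation: the C–O σ-bond cleaves heterolytically; both bonding electrons depart with TsO⁻, leaving a secondary carbocation at the α-carbon.
The bond broken in this step is the C–O bond.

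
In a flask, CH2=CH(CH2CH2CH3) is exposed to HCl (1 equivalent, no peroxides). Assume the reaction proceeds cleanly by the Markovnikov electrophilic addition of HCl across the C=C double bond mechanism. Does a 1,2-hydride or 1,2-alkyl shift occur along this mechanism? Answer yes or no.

The first-formed carbocation is secondary.
No single 1,2-shift to an adjacent carbon would produce a more-substituted cation than the one already present, so no rearrangement occurs.

no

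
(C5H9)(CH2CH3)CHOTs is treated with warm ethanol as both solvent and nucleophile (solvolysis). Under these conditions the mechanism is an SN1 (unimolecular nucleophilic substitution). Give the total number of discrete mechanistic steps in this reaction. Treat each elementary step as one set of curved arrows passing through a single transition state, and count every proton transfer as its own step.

4

Step 1: Unassisted departure of TsO⁻ (taking the C–O bonding pair) generates a secondary carbocation.
Step 2: Carbocation rearrangement: a 1,2-hydride shift from the adjacent cyclopentyl carbon converts the initially-formed secondary cation into the more stable tertiary cation.
Step 3: Nucleophilic capture: the oxygen of CH3CH2OH bonds to the cationic carbon, producing an oxonium-ion intermediate.
Step 4: Deprotonation of the oxonium oxygen by solvent ethanol yields the neutral ether.
Total: 4 elementary steps.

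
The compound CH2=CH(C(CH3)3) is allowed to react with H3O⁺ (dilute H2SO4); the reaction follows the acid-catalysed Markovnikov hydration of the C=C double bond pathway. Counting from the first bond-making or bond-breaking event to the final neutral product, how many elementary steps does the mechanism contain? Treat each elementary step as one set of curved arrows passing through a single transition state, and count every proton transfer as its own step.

Step 1: The π electrons of the C=C bond attack a proton of H3O⁺; Markovnikov addition places the new C–H on the less-substituted alkene carbon, so the positive charge ends up on the more-substituted carbon — a secondary carbocation. H2O is released.
Step 2: A 1,2-methyl shift from the adjacent tert-butyl carbon moves the positive charge from the secondary centre to an adjacent carbon, generating a more stable tertiary carbocation.
Step 3: Nucleophilic capture of the cation by H2O produces the protonated alcohol (an oxonium ion).
Step 4: Proton transfer from the O–H of the oxonium ion to H2O completes the catalytic cycle and yields the alcohol.
Total: 4 elementary steps.

4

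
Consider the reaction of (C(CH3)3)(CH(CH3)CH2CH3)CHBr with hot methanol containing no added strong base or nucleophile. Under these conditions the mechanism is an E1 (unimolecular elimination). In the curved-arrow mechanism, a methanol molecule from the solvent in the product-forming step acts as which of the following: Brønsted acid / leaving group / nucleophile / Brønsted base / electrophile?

Brønsted base

Step 3: A weak base (a methanol molecule from the solvent) removes a proton from a carbon adjacent to the cationic centre; the electrons of that C–H bond become the new π(C=C) bond, giving the alkene.
A methanol molecule from the solvent in the product-forming step accepts a proton in a proton-transfer step — a Brønsted base.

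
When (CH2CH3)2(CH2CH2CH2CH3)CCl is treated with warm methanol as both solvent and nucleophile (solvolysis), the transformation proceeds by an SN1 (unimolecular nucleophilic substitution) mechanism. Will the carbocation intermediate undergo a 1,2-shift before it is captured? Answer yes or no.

The first-formed carbocation is tertiary.
No single 1,2-shift to an adjacent carbon would produce a more-substituted cation than the one already present, so no rearrangement occurs.

no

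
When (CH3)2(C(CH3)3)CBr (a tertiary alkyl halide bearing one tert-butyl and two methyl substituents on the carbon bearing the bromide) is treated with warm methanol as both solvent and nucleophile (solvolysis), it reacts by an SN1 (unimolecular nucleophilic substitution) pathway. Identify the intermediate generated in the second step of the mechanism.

Step 1: The C–Br bond breaks with both electrons going to the bromide; Br⁻ leaves and a tertiary carbocation remains.
Step 2: Nucleophilic capture: the oxygen of CH3OH bonds to the cationic carbon, producing an oxonium-ion intermediate.
After step 2 the species present is an oxonium ion.

oxonium ion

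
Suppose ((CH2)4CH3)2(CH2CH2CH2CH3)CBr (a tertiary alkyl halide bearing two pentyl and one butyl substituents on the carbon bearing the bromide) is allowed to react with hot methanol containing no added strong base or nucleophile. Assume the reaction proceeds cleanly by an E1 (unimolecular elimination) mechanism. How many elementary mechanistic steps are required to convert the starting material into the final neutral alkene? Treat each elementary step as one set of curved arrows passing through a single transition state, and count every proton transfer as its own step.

2

Step 1: The C–Br bond breaks with both electrons going to the bromide; Br⁻ leaves and a tertiary carbocation remains.
(No 1,2-shift: no single shift to an adjacent carbon would give a more stable cation.)
Step 2: A methanol molecule (solvent) deprotonates a β-carbon; as the C–H bond breaks, those electrons form the new alkene π bond.
Total: 2 elementary steps.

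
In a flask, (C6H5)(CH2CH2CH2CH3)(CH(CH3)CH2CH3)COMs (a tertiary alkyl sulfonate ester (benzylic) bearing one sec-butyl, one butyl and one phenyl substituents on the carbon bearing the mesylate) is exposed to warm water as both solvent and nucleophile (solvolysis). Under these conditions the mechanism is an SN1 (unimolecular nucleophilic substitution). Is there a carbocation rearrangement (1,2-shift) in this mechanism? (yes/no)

The first-formed carbocation is tertiary.
No single 1,2-shift to an adjacent carbon would produce a more-substituted cation than the one already present, so no rearrangement occurs.

no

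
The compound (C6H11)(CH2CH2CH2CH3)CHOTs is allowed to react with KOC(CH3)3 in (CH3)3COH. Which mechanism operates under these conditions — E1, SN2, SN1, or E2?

E2

Conditions: a strong/bulky base with a secondary substrate bearing a β-hydrogen.
These conditions are the textbook signature of the E2 pathway.
A strong (often hindered) base removes a β-H in concert with loss of the leaving group — bimolecular elimination.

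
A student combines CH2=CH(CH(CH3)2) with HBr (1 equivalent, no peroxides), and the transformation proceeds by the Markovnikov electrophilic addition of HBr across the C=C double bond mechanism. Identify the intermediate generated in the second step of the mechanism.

tertiary carbocation

Step 1: Protonation of the alkene by HBr: the π bond acts as the nucleophile and picks up H⁺, giving the more stable (Markovnikov) secondary carbocation. The H–Br bond breaks heterolytically, releasing Br⁻.
Step 2: Carbocation rearrangement: a 1,2-hydride shift from the adjacent isopropyl carbon converts the initially-formed secondary cation into the more stable tertiary cation.
After step 2 the species present is a tertiary carbocation.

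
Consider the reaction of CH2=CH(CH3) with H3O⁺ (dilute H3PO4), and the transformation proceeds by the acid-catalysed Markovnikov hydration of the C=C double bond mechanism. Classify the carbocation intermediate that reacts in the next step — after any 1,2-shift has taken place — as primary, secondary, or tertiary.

Step 1: Electrophilic addition begins with the π(C=C) electrons forming a bond to the proton of H3O⁺. Following Markovnikov's rule, the resulting cation is secondary. H2O is released.
No single 1,2-shift to an adjacent carbon would give a more-substituted cation, so no rearrangement occurs.

secondary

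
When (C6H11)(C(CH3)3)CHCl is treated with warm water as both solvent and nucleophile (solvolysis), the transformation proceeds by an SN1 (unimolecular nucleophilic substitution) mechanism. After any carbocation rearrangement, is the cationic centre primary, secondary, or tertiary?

tertiary

Step 1: Rate-determining heterolysis of the C–Cl bond gives Cl⁻ and a secondary carbocation.
Step 2: A 1,2-hydride shift from the adjacent cyclohexyl carbon moves the positive charge from the secondary centre to an adjacent carbon, generating a more stable tertiary carbocation.
The cation rearranges from secondary to tertiary via a 1,2-hydride shift from the adjacent cyclohexyl carbon; the tertiary cation is what reacts next.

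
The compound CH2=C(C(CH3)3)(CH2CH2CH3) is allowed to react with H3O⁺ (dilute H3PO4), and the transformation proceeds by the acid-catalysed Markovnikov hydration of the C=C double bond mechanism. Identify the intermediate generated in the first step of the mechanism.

tertiary carbocation

Step 1: Electrophilic addition begins with the π(C=C) electrons forming a bond to the proton of H3O⁺. Following Markovnikov's rule, the resulting cation is tertiary. H2O is released.
After step 1 the species present is a tertiary carbocation.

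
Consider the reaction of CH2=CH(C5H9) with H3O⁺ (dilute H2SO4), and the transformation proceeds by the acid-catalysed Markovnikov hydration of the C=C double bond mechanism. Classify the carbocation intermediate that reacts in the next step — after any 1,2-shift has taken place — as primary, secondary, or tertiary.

tertiary

Step 1: The π electrons of the C=C bond attack a proton of H3O⁺; Markovnikov addition places the new C–H on the less-substituted alkene carbon, so the positive charge ends up on the more-substituted carbon — a secondary carbocation. H2O is released.
Step 2: A 1,2-hydride shift from the adjacent cyclopentyl carbon moves the positive charge from the secondary centre to an adjacent carbon, generating a more stable tertiary carbocation.
The cation rearranges from secondary to tertiary via a 1,2-hydride shift from the adjacent cyclopentyl carbon; the tertiary cation is what reacts next.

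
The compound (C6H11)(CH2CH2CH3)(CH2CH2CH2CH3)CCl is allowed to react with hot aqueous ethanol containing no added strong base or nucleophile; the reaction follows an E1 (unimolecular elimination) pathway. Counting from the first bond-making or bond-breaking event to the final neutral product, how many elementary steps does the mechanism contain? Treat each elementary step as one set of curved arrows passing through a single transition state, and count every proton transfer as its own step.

2

Step 1: Rate-determining heterolysis of the C–Cl bond gives Cl⁻ and a tertiary carbocation.
(No 1,2-shift: no single shift to an adjacent carbon would give a more stable cation.)
Step 2: Loss of a β-proton to a water (or ethanol) molecule of the solvent: the C–H bonding pair collapses toward the cationic carbon to form the C=C π bond, yielding the alkene.
Total: 2 elementary steps.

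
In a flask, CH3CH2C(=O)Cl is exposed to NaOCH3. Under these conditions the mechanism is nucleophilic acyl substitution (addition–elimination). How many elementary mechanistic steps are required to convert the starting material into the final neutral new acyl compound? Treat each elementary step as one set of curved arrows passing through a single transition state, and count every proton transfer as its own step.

Step 1: A lone pair on the O of CH3O⁻ attacks the electrophilic acyl carbon; the π(C=O) electrons move onto oxygen, giving a tetrahedral intermediate.
Step 2: Collapse of the tetrahedral intermediate: the alkoxide oxygen pushes its lone pair back to re-form C=O while Cl⁻ leaves.
Total: 2 elementary steps.

2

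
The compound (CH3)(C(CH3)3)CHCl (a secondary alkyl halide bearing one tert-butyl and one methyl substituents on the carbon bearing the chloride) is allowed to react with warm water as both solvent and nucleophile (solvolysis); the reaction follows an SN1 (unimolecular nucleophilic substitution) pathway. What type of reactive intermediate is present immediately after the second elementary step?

Step 1: Unassisted departure of Cl⁻ (taking the C–Cl bonding pair) generates a secondary carbocation.
Step 2: A 1,2-methyl shift from the adjacent tert-butyl carbon moves the positive charge from the secondary centre to an adjacent carbon, generating a more stable tertiary carbocation.
After step 2 the species present is a tertiary carbocation.

tertiary carbocation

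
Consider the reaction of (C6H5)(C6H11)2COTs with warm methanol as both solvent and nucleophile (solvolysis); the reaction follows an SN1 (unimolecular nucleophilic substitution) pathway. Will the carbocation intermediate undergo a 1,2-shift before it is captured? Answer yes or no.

The first-formed carbocation is tertiary.
No single 1,2-shift to an adjacent carbon would produce a more-substituted cation than the one already present, so no rearrangement occurs.

no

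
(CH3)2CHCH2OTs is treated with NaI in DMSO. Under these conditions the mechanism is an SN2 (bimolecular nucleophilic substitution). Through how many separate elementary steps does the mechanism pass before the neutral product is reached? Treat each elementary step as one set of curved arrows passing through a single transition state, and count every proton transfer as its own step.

Step 1: Backside attack by I⁻ on the carbon bearing the tosylate: the new C–I bond forms as the C–O bond breaks, with Walden inversion at carbon.
Total: 1 elementary step.

1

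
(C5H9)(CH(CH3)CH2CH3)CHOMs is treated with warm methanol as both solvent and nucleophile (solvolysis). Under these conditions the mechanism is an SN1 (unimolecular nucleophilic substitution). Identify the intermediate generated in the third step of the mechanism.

oxonium ion

Step 1: Unassisted departure of MsO⁻ (taking the C–O bonding pair) generates a secondary carbocation.
Step 2: A 1,2-hydride shift from the adjacent cyclopentyl carbon moves the positive charge from the secondary centre to an adjacent carbon, generating a more stable tertiary carbocation.
Step 3: CH3OH donates an oxygen lone pair into the empty p orbital of the cation, giving a protonated ether (an oxonium ion).
After step 3 the species present is an oxonium ion.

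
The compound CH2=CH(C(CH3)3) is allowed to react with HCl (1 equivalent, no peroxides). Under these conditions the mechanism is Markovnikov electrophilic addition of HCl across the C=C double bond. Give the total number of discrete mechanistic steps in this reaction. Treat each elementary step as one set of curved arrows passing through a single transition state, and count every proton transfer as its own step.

Step 1: Electrophilic addition begins with the π(C=C) electrons forming a bond to the proton of HCl. Following Markovnikov's rule, the resulting cation is secondary. The H–Cl bond breaks heterolytically, releasing Cl⁻.
Step 2: A 1,2-methyl shift from the adjacent tert-butyl carbon moves the positive charge from the secondary centre to an adjacent carbon, generating a more stable tertiary carbocation.
Step 3: Cl⁻ captures the cation: a lone pair on Cl⁻ fills the empty p orbital, producing the alkyl halide product.
Total: 3 elementary steps.

3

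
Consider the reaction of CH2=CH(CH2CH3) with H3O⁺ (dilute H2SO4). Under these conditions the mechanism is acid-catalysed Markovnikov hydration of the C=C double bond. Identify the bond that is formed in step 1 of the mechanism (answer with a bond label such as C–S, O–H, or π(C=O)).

C–H

Step 1: Electrophilic addition begins with the π(C=C) electrons forming a bond to the proton of H3O⁺. Following Markovnikov's rule, the resulting cation is secondary. H2O is released.
The bond formed in this step is the C–H bond.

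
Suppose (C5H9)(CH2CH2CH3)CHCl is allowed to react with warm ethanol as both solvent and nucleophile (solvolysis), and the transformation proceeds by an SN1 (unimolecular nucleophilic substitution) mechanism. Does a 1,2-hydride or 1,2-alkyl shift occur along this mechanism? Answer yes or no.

The first-formed carbocation is secondary.
The adjacent cyclopentyl carbon already bears 2 other carbon substituents and has a hydrogen to migrate; after a 1,2-hydride shift from that carbon the positive charge sits on a tertiary centre.
Tertiary is more stable than secondary, so the shift occurs.

yes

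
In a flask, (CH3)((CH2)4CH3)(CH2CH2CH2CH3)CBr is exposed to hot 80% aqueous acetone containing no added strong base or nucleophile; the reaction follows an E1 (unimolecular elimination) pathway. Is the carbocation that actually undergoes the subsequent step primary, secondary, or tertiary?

tertiary

Step 1: The C–Br bond breaks with both electrons going to the bromide; Br⁻ leaves and a tertiary carbocation remains.
No single 1,2-shift to an adjacent carbon would give a more-substituted cation, so no rearrangement occurs.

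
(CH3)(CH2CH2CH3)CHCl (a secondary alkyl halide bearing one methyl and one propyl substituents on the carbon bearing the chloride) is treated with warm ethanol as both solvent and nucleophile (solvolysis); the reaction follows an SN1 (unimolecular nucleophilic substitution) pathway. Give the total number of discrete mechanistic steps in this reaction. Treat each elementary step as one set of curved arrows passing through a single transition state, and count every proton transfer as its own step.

Step 1: Rate-determining heterolysis of the C–Cl bond gives Cl⁻ and a secondary carbocation.
(No 1,2-shift: no single shift to an adjacent carbon would give a more stable cation.)
Step 2: A lone pair on the oxygen of CH3CH2OH attacks the carbocation, forming a new C–O σ-bond and an oxonium ion.
Step 3: Proton transfer from the O–H of the oxonium ion to a solvent molecule delivers the neutral ether.
Total: 3 elementary steps.

3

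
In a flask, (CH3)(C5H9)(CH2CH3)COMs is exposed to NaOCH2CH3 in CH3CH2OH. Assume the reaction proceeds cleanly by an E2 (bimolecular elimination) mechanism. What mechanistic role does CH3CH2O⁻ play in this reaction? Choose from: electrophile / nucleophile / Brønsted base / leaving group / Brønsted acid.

Step 1: The strong base CH3CH2O⁻ removes a β-hydrogen; in the same concerted event the electrons of the breaking C–H bond form the new π(C=C) bond and the C–O σ-bond breaks, expelling MsO⁻. Anti-periplanar geometry; one transition state.
CH3CH2O⁻ accepts a proton in a proton-transfer step — a Brønsted base.

Brønsted base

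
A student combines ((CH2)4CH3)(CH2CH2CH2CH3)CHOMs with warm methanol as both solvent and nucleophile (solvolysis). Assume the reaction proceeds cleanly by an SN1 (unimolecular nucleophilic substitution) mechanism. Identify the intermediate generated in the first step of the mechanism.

secondary carbocation

Step 1: Rate-determining heterolysis of the C–O bond gives MsO⁻ and a secondary carbocation.
After step 1 the species present is a secondary carbocation.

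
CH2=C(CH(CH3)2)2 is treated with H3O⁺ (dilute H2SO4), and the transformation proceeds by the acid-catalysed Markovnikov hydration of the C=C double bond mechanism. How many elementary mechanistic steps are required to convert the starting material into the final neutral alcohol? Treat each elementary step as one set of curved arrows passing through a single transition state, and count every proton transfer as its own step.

Step 1: Protonation of the alkene by H3O⁺: the π bond acts as the nucleophile and picks up H⁺, giving the more stable (Markovnikov) tertiary carbocation. H2O is released.
(No 1,2-shift: no single shift to an adjacent carbon would give a more stable cation.)
Step 2: A lone pair on the oxygen of H2O attacks the carbocation, forming a C–O bond and an oxonium ion (a protonated alcohol).
Step 3: Deprotonation of the oxonium ion by a water molecule delivers the neutral alcohol and regenerates the acid catalyst.
Total: 3 elementary steps.

3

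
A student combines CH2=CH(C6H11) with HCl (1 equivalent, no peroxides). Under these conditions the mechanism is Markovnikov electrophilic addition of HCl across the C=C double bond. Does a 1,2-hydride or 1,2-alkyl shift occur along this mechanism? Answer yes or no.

yes

The first-formed carbocation is secondary.
The adjacent cyclohexyl carbon already bears 2 other carbon substituents and has a hydrogen to migrate; after a 1,2-hydride shift from that carbon the positive charge sits on a tertiary centre.
Tertiary is more stable than secondary, so the shift occurs.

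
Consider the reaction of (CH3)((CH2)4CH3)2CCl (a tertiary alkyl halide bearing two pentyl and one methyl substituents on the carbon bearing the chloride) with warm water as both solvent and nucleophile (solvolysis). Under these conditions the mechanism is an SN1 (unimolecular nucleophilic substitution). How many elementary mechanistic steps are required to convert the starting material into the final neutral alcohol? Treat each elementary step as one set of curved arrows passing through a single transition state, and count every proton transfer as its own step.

3

Step 1: Ionisation: the C–Cl σ-bond cleaves heterolytically; both bonding electrons depart with Cl⁻, leaving a tertiary carbocation at the α-carbon.
(No 1,2-shift: no single shift to an adjacent carbon would give a more stable cation.)
Step 2: Nucleophilic capture: the oxygen of H2O bonds to the cationic carbon, producing an oxonium-ion intermediate.
Step 3: Deprotonation of the oxonium oxygen by solvent water yields the neutral alcohol.
Total: 3 elementary steps.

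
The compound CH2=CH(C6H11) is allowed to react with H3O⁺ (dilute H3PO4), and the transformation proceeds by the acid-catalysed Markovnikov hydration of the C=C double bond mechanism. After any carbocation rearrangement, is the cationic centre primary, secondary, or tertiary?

tertiary

Step 1: Protonation of the alkene by H3O⁺: the π bond acts as the nucleophile and picks up H⁺, giving the more stable (Markovnikov) secondary carbocation. H2O is released.
Step 2: A hydride (H with its bonding pair) migrates from the adjacent cyclohexyl carbon to the cationic centre — a 1,2-hydride shift — upgrading the secondary cation to a tertiary one.
The cation rearranges from secondary to tertiary via a 1,2-hydride shift from the adjacent cyclohexyl carbon; the tertiary cation is what reacts next.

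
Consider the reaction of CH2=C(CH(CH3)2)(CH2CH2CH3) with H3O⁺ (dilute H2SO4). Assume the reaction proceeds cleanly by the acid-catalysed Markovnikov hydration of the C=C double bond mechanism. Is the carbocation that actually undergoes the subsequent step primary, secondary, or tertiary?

tertiary

Step 1: Protonation of the alkene by H3O⁺: the π bond acts as the nucleophile and picks up H⁺, giving the more stable (Markovnikov) tertiary carbocation. H2O is released.
No single 1,2-shift to an adjacent carbon would give a more-substituted cation, so no rearrangement occurs.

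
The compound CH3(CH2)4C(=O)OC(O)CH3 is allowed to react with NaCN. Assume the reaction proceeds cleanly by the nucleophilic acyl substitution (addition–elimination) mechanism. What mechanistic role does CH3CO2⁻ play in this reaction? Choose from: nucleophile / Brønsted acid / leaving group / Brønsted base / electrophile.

Step 2: Collapse of the tetrahedral intermediate: the alkoxide oxygen pushes its lone pair back to re-form C=O while CH3CO2⁻ leaves.
CH3CO2⁻ departs with both electrons of the breaking σ-bond — that is the definition of a leaving group.

leaving group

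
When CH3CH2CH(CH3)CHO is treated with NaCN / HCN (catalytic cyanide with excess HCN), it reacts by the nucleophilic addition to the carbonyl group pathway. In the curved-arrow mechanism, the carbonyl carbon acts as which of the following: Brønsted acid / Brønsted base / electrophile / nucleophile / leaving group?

electrophile

Step 1: Nucleophilic addition: CN⁻ adds to the carbonyl carbon, pushing the π(C=O) electron pair onto oxygen and giving a tetrahedral alkoxide.
The carbonyl carbon accepts an electron pair into an empty or π* orbital — it is the electrophile.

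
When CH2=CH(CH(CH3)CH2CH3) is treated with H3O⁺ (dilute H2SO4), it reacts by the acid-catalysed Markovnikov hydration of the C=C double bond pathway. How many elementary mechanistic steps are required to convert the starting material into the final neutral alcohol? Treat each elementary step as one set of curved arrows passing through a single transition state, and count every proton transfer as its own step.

4

Step 1: The π electrons of the C=C bond attack a proton of H3O⁺; Markovnikov addition places the new C–H on the less-substituted alkene carbon, so the positive charge ends up on the more-substituted carbon — a secondary carbocation. H2O is released.
Step 2: A hydride (H with its bonding pair) migrates from the adjacent sec-butyl carbon to the cationic centre — a 1,2-hydride shift — upgrading the secondary cation to a tertiary one.
Step 3: A lone pair on the oxygen of H2O attacks the carbocation, forming a C–O bond and an oxonium ion (a protonated alcohol).
Step 4: Deprotonation of the oxonium ion by a water molecule delivers the neutral alcohol and regenerates the acid catalyst.
Total: 4 elementary steps.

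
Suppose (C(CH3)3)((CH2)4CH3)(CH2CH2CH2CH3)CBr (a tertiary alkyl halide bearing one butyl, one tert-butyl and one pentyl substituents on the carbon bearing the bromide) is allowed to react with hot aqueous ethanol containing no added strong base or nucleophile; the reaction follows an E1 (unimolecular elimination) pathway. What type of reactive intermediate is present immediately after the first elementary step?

Step 1: Unassisted departure of Br⁻ (taking the C–Br bonding pair) generates a tertiary carbocation.
After step 1 the species present is a tertiary carbocation.

tertiary carbocation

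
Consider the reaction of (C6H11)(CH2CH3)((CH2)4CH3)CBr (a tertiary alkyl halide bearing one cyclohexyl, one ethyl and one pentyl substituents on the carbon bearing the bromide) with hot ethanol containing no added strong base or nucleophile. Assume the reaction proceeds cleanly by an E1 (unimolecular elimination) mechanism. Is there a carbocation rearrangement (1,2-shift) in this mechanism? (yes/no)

no

The first-formed carbocation is tertiary.
No single 1,2-shift to an adjacent carbon would produce a more-substituted cation than the one already present, so no rearrangement occurs.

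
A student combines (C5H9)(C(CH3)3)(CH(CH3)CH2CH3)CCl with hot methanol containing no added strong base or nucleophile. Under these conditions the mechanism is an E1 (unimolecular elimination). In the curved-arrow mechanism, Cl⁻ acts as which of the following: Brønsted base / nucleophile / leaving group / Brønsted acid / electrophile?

leaving group

Step 1: Ionisation: the C–Cl σ-bond cleaves heterolytically; both bonding electrons depart with Cl⁻, leaving a tertiary carbocation at the α-carbon.
Cl⁻ departs with both electrons of the breaking σ-bond — that is the definition of a leaving group.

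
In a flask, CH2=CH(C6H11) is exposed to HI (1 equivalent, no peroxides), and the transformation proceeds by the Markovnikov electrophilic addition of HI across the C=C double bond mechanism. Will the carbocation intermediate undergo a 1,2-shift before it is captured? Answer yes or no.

The first-formed carbocation is secondary.
The adjacent cyclohexyl carbon already bears 2 other carbon substituents and has a hydrogen to migrate; after a 1,2-hydride shift from that carbon the positive charge sits on a tertiary centre.
Tertiary is more stable than secondary, so the shift occurs.

yes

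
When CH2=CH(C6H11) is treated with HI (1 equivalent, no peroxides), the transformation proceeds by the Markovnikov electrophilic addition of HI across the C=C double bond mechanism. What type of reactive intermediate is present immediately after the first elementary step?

secondary carbocation

Step 1: Protonation of the alkene by HI: the π bond acts as the nucleophile and picks up H⁺, giving the more stable (Markovnikov) secondary carbocation. The H–I bond breaks heterolytically, releasing I⁻.
After step 1 the species present is a secondary carbocation.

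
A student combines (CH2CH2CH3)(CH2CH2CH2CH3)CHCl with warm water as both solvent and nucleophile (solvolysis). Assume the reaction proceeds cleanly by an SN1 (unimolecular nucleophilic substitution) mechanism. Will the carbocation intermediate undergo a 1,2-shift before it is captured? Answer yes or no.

The first-formed carbocation is secondary.
No single 1,2-shift to an adjacent carbon would produce a more-substituted cation than the one already present, so no rearrangement occurs.

no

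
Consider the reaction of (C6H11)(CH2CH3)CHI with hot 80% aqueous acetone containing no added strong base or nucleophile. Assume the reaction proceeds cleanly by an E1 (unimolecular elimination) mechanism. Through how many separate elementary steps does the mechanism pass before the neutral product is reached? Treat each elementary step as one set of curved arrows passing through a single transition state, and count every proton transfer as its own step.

Step 1: The C–I bond breaks with both electrons going to the iodide; I⁻ leaves and a secondary carbocation remains.
Step 2: Carbocation rearrangement: a 1,2-hydride shift from the adjacent cyclohexyl carbon converts the initially-formed secondary cation into the more stable tertiary cation.
Step 3: A water molecule (solvent) deprotonates a β-carbon; as the C–H bond breaks, those electrons form the new alkene π bond.
Total: 3 elementary steps.

3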